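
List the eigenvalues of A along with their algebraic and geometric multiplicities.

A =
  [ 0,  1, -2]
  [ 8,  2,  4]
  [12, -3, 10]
λ = 4: alg = 3, geom = 2

Step 1 — factor the characteristic polynomial to read off the algebraic multiplicities:
  χ_A(x) = (x - 4)^3

Step 2 — compute geometric multiplicities via the rank-nullity identity g(λ) = n − rank(A − λI):
  rank(A − (4)·I) = 1, so dim ker(A − (4)·I) = n − 1 = 2

Summary:
  λ = 4: algebraic multiplicity = 3, geometric multiplicity = 2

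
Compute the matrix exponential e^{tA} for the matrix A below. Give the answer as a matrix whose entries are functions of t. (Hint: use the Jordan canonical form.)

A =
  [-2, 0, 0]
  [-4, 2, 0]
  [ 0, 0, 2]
e^{tA} =
  [exp(-2*t), 0, 0]
  [-exp(2*t) + exp(-2*t), exp(2*t), 0]
  [0, 0, exp(2*t)]

Strategy: write A = P · J · P⁻¹ where J is a Jordan canonical form, so e^{tA} = P · e^{tJ} · P⁻¹, and e^{tJ} can be computed block-by-block.

A has Jordan form
J =
  [-2, 0, 0]
  [ 0, 2, 0]
  [ 0, 0, 2]
(up to reordering of blocks).

Per-block formulas:
  For a 1×1 block at λ = -2: exp(t · [-2]) = [e^(-2t)].
  For a 1×1 block at λ = 2: exp(t · [2]) = [e^(2t)].

After assembling e^{tJ} and conjugating by P, we get:

e^{tA} =
  [exp(-2*t), 0, 0]
  [-exp(2*t) + exp(-2*t), exp(2*t), 0]
  [0, 0, exp(2*t)]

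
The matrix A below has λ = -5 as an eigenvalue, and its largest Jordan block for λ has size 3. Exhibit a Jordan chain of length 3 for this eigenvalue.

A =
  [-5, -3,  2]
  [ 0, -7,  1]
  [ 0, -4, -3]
A Jordan chain for λ = -5 of length 3:
v_1 = (-2, 0, 0)ᵀ
v_2 = (-3, -2, -4)ᵀ
v_3 = (0, 1, 0)ᵀ

Let N = A − (-5)·I. We want v_3 with N^3 v_3 = 0 but N^2 v_3 ≠ 0; then v_{j-1} := N · v_j for j = 3, …, 2.

Pick v_3 = (0, 1, 0)ᵀ.
Then v_2 = N · v_3 = (-3, -2, -4)ᵀ.
Then v_1 = N · v_2 = (-2, 0, 0)ᵀ.

Sanity check: (A − (-5)·I) v_1 = (0, 0, 0)ᵀ = 0. ✓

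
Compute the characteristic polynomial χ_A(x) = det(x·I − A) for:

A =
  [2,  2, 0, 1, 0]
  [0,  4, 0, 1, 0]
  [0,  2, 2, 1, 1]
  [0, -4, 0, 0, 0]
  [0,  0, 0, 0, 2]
x^5 - 10*x^4 + 40*x^3 - 80*x^2 + 80*x - 32

Expanding det(x·I − A) (e.g. by cofactor expansion or by noting that A is similar to its Jordan form J, which has the same characteristic polynomial as A) gives
  χ_A(x) = x^5 - 10*x^4 + 40*x^3 - 80*x^2 + 80*x - 32
which factors as (x - 2)^5. The eigenvalues (with algebraic multiplicities) are λ = 2 with multiplicity 5.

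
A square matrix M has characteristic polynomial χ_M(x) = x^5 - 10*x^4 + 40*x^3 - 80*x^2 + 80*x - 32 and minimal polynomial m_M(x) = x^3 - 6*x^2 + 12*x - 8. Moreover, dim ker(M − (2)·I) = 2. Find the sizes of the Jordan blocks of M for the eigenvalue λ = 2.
Block sizes for λ = 2: [3, 2]

Step 1 — from the characteristic polynomial, algebraic multiplicity of λ = 2 is 5. From dim ker(M − (2)·I) = 2, there are exactly 2 Jordan blocks for λ = 2.
Step 2 — from the minimal polynomial, the factor (x − 2)^3 tells us the largest block for λ = 2 has size 3.
Step 3 — with total size 5, 2 blocks, and largest block 3, the block sizes (in nonincreasing order) are [3, 2].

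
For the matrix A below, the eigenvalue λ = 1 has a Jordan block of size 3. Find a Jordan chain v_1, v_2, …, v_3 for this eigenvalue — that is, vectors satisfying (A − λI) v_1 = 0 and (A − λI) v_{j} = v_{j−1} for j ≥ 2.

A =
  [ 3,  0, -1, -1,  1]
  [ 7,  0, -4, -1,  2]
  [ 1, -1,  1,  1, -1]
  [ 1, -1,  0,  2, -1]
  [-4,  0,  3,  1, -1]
A Jordan chain for λ = 1 of length 3:
v_1 = (-2, -6, 0, 0, 4)ᵀ
v_2 = (2, 7, 1, 1, -4)ᵀ
v_3 = (1, 0, 0, 0, 0)ᵀ

Let N = A − (1)·I. We want v_3 with N^3 v_3 = 0 but N^2 v_3 ≠ 0; then v_{j-1} := N · v_j for j = 3, …, 2.

Pick v_3 = (1, 0, 0, 0, 0)ᵀ.
Then v_2 = N · v_3 = (2, 7, 1, 1, -4)ᵀ.
Then v_1 = N · v_2 = (-2, -6, 0, 0, 4)ᵀ.

Sanity check: (A − (1)·I) v_1 = (0, 0, 0, 0, 0)ᵀ = 0. ✓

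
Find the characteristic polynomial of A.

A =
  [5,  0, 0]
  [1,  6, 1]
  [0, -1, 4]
x^3 - 15*x^2 + 75*x - 125

Expanding det(x·I − A) (e.g. by cofactor expansion or by noting that A is similar to its Jordan form J, which has the same characteristic polynomial as A) gives
  χ_A(x) = x^3 - 15*x^2 + 75*x - 125
which factors as (x - 5)^3. The eigenvalues (with algebraic multiplicities) are λ = 5 with multiplicity 3.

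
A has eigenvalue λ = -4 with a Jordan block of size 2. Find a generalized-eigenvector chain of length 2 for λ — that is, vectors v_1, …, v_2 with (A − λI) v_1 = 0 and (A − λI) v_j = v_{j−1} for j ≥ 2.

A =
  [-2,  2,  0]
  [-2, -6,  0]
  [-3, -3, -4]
A Jordan chain for λ = -4 of length 2:
v_1 = (2, -2, -3)ᵀ
v_2 = (1, 0, 0)ᵀ

Let N = A − (-4)·I. We want v_2 with N^2 v_2 = 0 but N^1 v_2 ≠ 0; then v_{j-1} := N · v_j for j = 2, …, 2.

Pick v_2 = (1, 0, 0)ᵀ.
Then v_1 = N · v_2 = (2, -2, -3)ᵀ.

Sanity check: (A − (-4)·I) v_1 = (0, 0, 0)ᵀ = 0. ✓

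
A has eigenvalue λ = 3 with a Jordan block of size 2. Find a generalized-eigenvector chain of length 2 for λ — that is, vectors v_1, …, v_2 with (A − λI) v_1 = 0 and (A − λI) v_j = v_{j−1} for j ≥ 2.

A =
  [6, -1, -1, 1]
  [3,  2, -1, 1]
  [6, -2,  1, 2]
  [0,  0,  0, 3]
A Jordan chain for λ = 3 of length 2:
v_1 = (3, 3, 6, 0)ᵀ
v_2 = (1, 0, 0, 0)ᵀ

Let N = A − (3)·I. We want v_2 with N^2 v_2 = 0 but N^1 v_2 ≠ 0; then v_{j-1} := N · v_j for j = 2, …, 2.

Pick v_2 = (1, 0, 0, 0)ᵀ.
Then v_1 = N · v_2 = (3, 3, 6, 0)ᵀ.

Sanity check: (A − (3)·I) v_1 = (0, 0, 0, 0)ᵀ = 0. ✓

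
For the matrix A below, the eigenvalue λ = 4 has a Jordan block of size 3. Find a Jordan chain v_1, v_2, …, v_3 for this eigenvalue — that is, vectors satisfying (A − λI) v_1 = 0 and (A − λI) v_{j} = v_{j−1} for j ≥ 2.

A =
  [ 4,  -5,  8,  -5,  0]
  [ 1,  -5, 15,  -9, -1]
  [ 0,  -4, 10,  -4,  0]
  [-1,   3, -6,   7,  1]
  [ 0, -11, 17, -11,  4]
A Jordan chain for λ = 4 of length 3:
v_1 = (-2, 0, 0, 0, -2)ᵀ
v_2 = (-5, -9, -4, 3, -11)ᵀ
v_3 = (0, 1, 0, 0, 0)ᵀ

Let N = A − (4)·I. We want v_3 with N^3 v_3 = 0 but N^2 v_3 ≠ 0; then v_{j-1} := N · v_j for j = 3, …, 2.

Pick v_3 = (0, 1, 0, 0, 0)ᵀ.
Then v_2 = N · v_3 = (-5, -9, -4, 3, -11)ᵀ.
Then v_1 = N · v_2 = (-2, 0, 0, 0, -2)ᵀ.

Sanity check: (A − (4)·I) v_1 = (0, 0, 0, 0, 0)ᵀ = 0. ✓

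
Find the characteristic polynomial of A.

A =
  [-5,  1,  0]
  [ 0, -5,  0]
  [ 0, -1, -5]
x^3 + 15*x^2 + 75*x + 125

Expanding det(x·I − A) (e.g. by cofactor expansion or by noting that A is similar to its Jordan form J, which has the same characteristic polynomial as A) gives
  χ_A(x) = x^3 + 15*x^2 + 75*x + 125
which factors as (x + 5)^3. The eigenvalues (with algebraic multiplicities) are λ = -5 with multiplicity 3.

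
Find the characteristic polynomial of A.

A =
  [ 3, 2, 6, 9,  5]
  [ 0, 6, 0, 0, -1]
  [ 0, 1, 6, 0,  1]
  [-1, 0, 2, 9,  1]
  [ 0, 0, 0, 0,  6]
x^5 - 30*x^4 + 360*x^3 - 2160*x^2 + 6480*x - 7776

Expanding det(x·I − A) (e.g. by cofactor expansion or by noting that A is similar to its Jordan form J, which has the same characteristic polynomial as A) gives
  χ_A(x) = x^5 - 30*x^4 + 360*x^3 - 2160*x^2 + 6480*x - 7776
which factors as (x - 6)^5. The eigenvalues (with algebraic multiplicities) are λ = 6 with multiplicity 5.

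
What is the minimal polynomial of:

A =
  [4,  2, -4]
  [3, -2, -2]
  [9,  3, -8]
x^3 + 6*x^2 + 12*x + 8

The characteristic polynomial is χ_A(x) = (x + 2)^3, so the eigenvalues are known. The minimal polynomial is
  m_A(x) = Π_λ (x − λ)^{k_λ}
where k_λ is the size of the *largest* Jordan block for λ (equivalently, the smallest k with (A − λI)^k v = 0 for every generalised eigenvector v of λ).

  λ = -2: largest Jordan block has size 3, contributing (x + 2)^3

So m_A(x) = (x + 2)^3 = x^3 + 6*x^2 + 12*x + 8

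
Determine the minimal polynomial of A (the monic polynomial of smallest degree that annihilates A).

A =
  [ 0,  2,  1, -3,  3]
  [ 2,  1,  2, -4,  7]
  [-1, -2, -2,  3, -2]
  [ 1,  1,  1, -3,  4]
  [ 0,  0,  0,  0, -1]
x^3 + 3*x^2 + 3*x + 1

The characteristic polynomial is χ_A(x) = (x + 1)^5, so the eigenvalues are known. The minimal polynomial is
  m_A(x) = Π_λ (x − λ)^{k_λ}
where k_λ is the size of the *largest* Jordan block for λ (equivalently, the smallest k with (A − λI)^k v = 0 for every generalised eigenvector v of λ).

  λ = -1: largest Jordan block has size 3, contributing (x + 1)^3

So m_A(x) = (x + 1)^3 = x^3 + 3*x^2 + 3*x + 1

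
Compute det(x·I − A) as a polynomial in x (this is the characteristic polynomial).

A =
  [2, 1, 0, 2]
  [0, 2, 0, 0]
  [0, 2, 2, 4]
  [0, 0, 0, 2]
x^4 - 8*x^3 + 24*x^2 - 32*x + 16

Expanding det(x·I − A) (e.g. by cofactor expansion or by noting that A is similar to its Jordan form J, which has the same characteristic polynomial as A) gives
  χ_A(x) = x^4 - 8*x^3 + 24*x^2 - 32*x + 16
which factors as (x - 2)^4. The eigenvalues (with algebraic multiplicities) are λ = 2 with multiplicity 4.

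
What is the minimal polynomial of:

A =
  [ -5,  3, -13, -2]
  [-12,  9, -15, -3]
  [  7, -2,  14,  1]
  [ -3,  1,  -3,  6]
x^2 - 12*x + 36

The characteristic polynomial is χ_A(x) = (x - 6)^4, so the eigenvalues are known. The minimal polynomial is
  m_A(x) = Π_λ (x − λ)^{k_λ}
where k_λ is the size of the *largest* Jordan block for λ (equivalently, the smallest k with (A − λI)^k v = 0 for every generalised eigenvector v of λ).

  λ = 6: largest Jordan block has size 2, contributing (x − 6)^2

So m_A(x) = (x - 6)^2 = x^2 - 12*x + 36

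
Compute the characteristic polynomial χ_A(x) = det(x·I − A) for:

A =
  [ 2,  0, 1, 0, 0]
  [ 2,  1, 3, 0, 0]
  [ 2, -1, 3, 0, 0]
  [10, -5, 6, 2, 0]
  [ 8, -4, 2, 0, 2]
x^5 - 10*x^4 + 40*x^3 - 80*x^2 + 80*x - 32

Expanding det(x·I − A) (e.g. by cofactor expansion or by noting that A is similar to its Jordan form J, which has the same characteristic polynomial as A) gives
  χ_A(x) = x^5 - 10*x^4 + 40*x^3 - 80*x^2 + 80*x - 32
which factors as (x - 2)^5. The eigenvalues (with algebraic multiplicities) are λ = 2 with multiplicity 5.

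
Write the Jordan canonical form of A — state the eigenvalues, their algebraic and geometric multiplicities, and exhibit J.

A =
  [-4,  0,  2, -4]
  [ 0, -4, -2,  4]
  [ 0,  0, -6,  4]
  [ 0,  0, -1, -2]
J_2(-4) ⊕ J_1(-4) ⊕ J_1(-4)

The characteristic polynomial is
  det(x·I − A) = x^4 + 16*x^3 + 96*x^2 + 256*x + 256 = (x + 4)^4

Eigenvalues and multiplicities (the geometric multiplicity of λ is n − rank(A − λI), which equals the number of Jordan blocks for λ):
  λ = -4: algebraic multiplicity = 4, geometric multiplicity = 3

Determining the block sizes for each eigenvalue:
  λ = -4: 3 blocks summing to 4 forces exactly one block of size 2 and the rest size 1 → block sizes [2, 1, 1]

Assembling the blocks gives a Jordan form
J =
  [-4,  1,  0,  0]
  [ 0, -4,  0,  0]
  [ 0,  0, -4,  0]
  [ 0,  0,  0, -4]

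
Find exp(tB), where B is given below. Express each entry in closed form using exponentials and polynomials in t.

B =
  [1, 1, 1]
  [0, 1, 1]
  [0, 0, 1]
e^{tB} =
  [exp(t), t*exp(t), t^2*exp(t)/2 + t*exp(t)]
  [0, exp(t), t*exp(t)]
  [0, 0, exp(t)]

Strategy: write B = P · J · P⁻¹ where J is a Jordan canonical form, so e^{tB} = P · e^{tJ} · P⁻¹, and e^{tJ} can be computed block-by-block.

B has Jordan form
J =
  [1, 1, 0]
  [0, 1, 1]
  [0, 0, 1]
(up to reordering of blocks).

Per-block formulas:
  For a 3×3 Jordan block J_3(1): exp(t · J_3(1)) = e^(1t)·(I + t·N + (t^2/2)·N^2), where N is the 3×3 nilpotent shift.

After assembling e^{tJ} and conjugating by P, we get:

e^{tB} =
  [exp(t), t*exp(t), t^2*exp(t)/2 + t*exp(t)]
  [0, exp(t), t*exp(t)]
  [0, 0, exp(t)]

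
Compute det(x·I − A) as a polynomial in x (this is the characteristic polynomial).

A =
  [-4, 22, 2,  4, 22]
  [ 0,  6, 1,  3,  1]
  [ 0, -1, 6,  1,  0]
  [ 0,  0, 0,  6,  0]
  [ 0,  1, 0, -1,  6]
x^5 - 20*x^4 + 120*x^3 - 2160*x + 5184

Expanding det(x·I − A) (e.g. by cofactor expansion or by noting that A is similar to its Jordan form J, which has the same characteristic polynomial as A) gives
  χ_A(x) = x^5 - 20*x^4 + 120*x^3 - 2160*x + 5184
which factors as (x - 6)^4*(x + 4). The eigenvalues (with algebraic multiplicities) are λ = -4 with multiplicity 1, λ = 6 with multiplicity 4.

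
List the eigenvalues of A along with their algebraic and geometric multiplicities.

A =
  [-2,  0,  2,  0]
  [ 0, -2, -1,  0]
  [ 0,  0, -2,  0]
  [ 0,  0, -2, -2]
λ = -2: alg = 4, geom = 3

Step 1 — factor the characteristic polynomial to read off the algebraic multiplicities:
  χ_A(x) = (x + 2)^4

Step 2 — compute geometric multiplicities via the rank-nullity identity g(λ) = n − rank(A − λI):
  rank(A − (-2)·I) = 1, so dim ker(A − (-2)·I) = n − 1 = 3

Summary:
  λ = -2: algebraic multiplicity = 4, geometric multiplicity = 3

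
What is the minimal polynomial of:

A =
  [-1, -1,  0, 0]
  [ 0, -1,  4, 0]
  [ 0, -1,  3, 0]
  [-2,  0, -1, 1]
x^4 - 2*x^3 + 2*x - 1

The characteristic polynomial is χ_A(x) = (x - 1)^3*(x + 1), so the eigenvalues are known. The minimal polynomial is
  m_A(x) = Π_λ (x − λ)^{k_λ}
where k_λ is the size of the *largest* Jordan block for λ (equivalently, the smallest k with (A − λI)^k v = 0 for every generalised eigenvector v of λ).

  λ = -1: largest Jordan block has size 1, contributing (x + 1)
  λ = 1: largest Jordan block has size 3, contributing (x − 1)^3

So m_A(x) = (x - 1)^3*(x + 1) = x^4 - 2*x^3 + 2*x - 1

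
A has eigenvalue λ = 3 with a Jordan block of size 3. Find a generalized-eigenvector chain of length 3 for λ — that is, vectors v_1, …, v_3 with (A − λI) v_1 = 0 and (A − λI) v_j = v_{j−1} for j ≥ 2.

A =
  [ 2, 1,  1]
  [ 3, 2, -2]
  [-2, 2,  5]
A Jordan chain for λ = 3 of length 3:
v_1 = (2, -2, 4)ᵀ
v_2 = (-1, 3, -2)ᵀ
v_3 = (1, 0, 0)ᵀ

Let N = A − (3)·I. We want v_3 with N^3 v_3 = 0 but N^2 v_3 ≠ 0; then v_{j-1} := N · v_j for j = 3, …, 2.

Pick v_3 = (1, 0, 0)ᵀ.
Then v_2 = N · v_3 = (-1, 3, -2)ᵀ.
Then v_1 = N · v_2 = (2, -2, 4)ᵀ.

Sanity check: (A − (3)·I) v_1 = (0, 0, 0)ᵀ = 0. ✓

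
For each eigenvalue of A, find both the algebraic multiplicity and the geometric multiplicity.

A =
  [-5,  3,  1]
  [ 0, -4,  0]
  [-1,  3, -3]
λ = -4: alg = 3, geom = 2

Step 1 — factor the characteristic polynomial to read off the algebraic multiplicities:
  χ_A(x) = (x + 4)^3

Step 2 — compute geometric multiplicities via the rank-nullity identity g(λ) = n − rank(A − λI):
  rank(A − (-4)·I) = 1, so dim ker(A − (-4)·I) = n − 1 = 2

Summary:
  λ = -4: algebraic multiplicity = 3, geometric multiplicity = 2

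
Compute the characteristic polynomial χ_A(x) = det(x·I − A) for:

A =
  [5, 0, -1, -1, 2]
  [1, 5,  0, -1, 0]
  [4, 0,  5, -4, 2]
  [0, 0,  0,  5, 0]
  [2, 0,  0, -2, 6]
x^5 - 26*x^4 + 270*x^3 - 1400*x^2 + 3625*x - 3750

Expanding det(x·I − A) (e.g. by cofactor expansion or by noting that A is similar to its Jordan form J, which has the same characteristic polynomial as A) gives
  χ_A(x) = x^5 - 26*x^4 + 270*x^3 - 1400*x^2 + 3625*x - 3750
which factors as (x - 6)*(x - 5)^4. The eigenvalues (with algebraic multiplicities) are λ = 5 with multiplicity 4, λ = 6 with multiplicity 1.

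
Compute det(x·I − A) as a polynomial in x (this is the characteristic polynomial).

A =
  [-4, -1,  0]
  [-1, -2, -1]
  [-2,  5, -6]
x^3 + 12*x^2 + 48*x + 64

Expanding det(x·I − A) (e.g. by cofactor expansion or by noting that A is similar to its Jordan form J, which has the same characteristic polynomial as A) gives
  χ_A(x) = x^3 + 12*x^2 + 48*x + 64
which factors as (x + 4)^3. The eigenvalues (with algebraic multiplicities) are λ = -4 with multiplicity 3.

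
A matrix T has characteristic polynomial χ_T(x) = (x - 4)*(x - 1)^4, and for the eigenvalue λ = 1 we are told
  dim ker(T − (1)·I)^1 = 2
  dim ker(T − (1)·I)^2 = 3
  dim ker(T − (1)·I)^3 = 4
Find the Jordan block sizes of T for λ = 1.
Block sizes for λ = 1: [3, 1]

From the dimensions of kernels of powers, the number of Jordan blocks of size at least j is d_j − d_{j−1} where d_j = dim ker(N^j) (with d_0 = 0). Computing the differences gives [2, 1, 1].
The number of blocks of size exactly k is (#blocks of size ≥ k) − (#blocks of size ≥ k + 1), so the partition is: 1 block(s) of size 1, 1 block(s) of size 3.
In nonincreasing order the block sizes are [3, 1].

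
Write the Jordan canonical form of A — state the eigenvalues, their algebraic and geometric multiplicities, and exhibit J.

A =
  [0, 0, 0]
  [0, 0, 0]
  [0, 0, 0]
J_1(0) ⊕ J_1(0) ⊕ J_1(0)

The characteristic polynomial is
  det(x·I − A) = x^3

Eigenvalues and multiplicities (the geometric multiplicity of λ is n − rank(A − λI), which equals the number of Jordan blocks for λ):
  λ = 0: algebraic multiplicity = 3, geometric multiplicity = 3

Determining the block sizes for each eigenvalue:
  λ = 0: gm = am = 3, so every block has size 1 → block sizes [1, 1, 1]

Assembling the blocks gives a Jordan form
J =
  [0, 0, 0]
  [0, 0, 0]
  [0, 0, 0]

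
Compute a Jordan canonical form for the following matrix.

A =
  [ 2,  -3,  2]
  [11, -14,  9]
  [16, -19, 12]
J_3(0)

The characteristic polynomial is
  det(x·I − A) = x^3

Eigenvalues and multiplicities (the geometric multiplicity of λ is n − rank(A − λI), which equals the number of Jordan blocks for λ):
  λ = 0: algebraic multiplicity = 3, geometric multiplicity = 1

Determining the block sizes for each eigenvalue:
  λ = 0: one block (gm = 1), so the single block has size am = 3 → block sizes [3]

Assembling the blocks gives a Jordan form
J =
  [0, 1, 0]
  [0, 0, 1]
  [0, 0, 0]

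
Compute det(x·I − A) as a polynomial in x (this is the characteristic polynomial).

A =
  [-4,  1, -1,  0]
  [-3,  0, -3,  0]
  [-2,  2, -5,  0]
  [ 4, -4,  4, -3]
x^4 + 12*x^3 + 54*x^2 + 108*x + 81

Expanding det(x·I − A) (e.g. by cofactor expansion or by noting that A is similar to its Jordan form J, which has the same characteristic polynomial as A) gives
  χ_A(x) = x^4 + 12*x^3 + 54*x^2 + 108*x + 81
which factors as (x + 3)^4. The eigenvalues (with algebraic multiplicities) are λ = -3 with multiplicity 4.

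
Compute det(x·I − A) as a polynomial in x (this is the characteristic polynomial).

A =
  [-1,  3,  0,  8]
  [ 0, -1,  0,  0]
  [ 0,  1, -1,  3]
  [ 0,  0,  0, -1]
x^4 + 4*x^3 + 6*x^2 + 4*x + 1

Expanding det(x·I − A) (e.g. by cofactor expansion or by noting that A is similar to its Jordan form J, which has the same characteristic polynomial as A) gives
  χ_A(x) = x^4 + 4*x^3 + 6*x^2 + 4*x + 1
which factors as (x + 1)^4. The eigenvalues (with algebraic multiplicities) are λ = -1 with multiplicity 4.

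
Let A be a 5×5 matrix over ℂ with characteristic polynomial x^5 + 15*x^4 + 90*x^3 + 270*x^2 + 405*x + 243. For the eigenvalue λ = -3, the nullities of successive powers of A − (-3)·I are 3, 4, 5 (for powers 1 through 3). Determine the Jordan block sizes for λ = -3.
Block sizes for λ = -3: [3, 1, 1]

From the dimensions of kernels of powers, the number of Jordan blocks of size at least j is d_j − d_{j−1} where d_j = dim ker(N^j) (with d_0 = 0). Computing the differences gives [3, 1, 1].
The number of blocks of size exactly k is (#blocks of size ≥ k) − (#blocks of size ≥ k + 1), so the partition is: 2 block(s) of size 1, 1 block(s) of size 3.
In nonincreasing order the block sizes are [3, 1, 1].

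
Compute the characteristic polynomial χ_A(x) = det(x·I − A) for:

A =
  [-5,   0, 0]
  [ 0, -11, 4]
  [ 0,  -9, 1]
x^3 + 15*x^2 + 75*x + 125

Expanding det(x·I − A) (e.g. by cofactor expansion or by noting that A is similar to its Jordan form J, which has the same characteristic polynomial as A) gives
  χ_A(x) = x^3 + 15*x^2 + 75*x + 125
which factors as (x + 5)^3. The eigenvalues (with algebraic multiplicities) are λ = -5 with multiplicity 3.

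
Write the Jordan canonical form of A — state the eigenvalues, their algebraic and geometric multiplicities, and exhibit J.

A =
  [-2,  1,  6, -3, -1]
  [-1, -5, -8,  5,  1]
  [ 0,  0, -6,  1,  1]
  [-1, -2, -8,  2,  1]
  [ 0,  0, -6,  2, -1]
J_1(-3) ⊕ J_1(-3) ⊕ J_3(-2)

The characteristic polynomial is
  det(x·I − A) = x^5 + 12*x^4 + 57*x^3 + 134*x^2 + 156*x + 72 = (x + 2)^3*(x + 3)^2

Eigenvalues and multiplicities (the geometric multiplicity of λ is n − rank(A − λI), which equals the number of Jordan blocks for λ):
  λ = -3: algebraic multiplicity = 2, geometric multiplicity = 2
  λ = -2: algebraic multiplicity = 3, geometric multiplicity = 1

Determining the block sizes for each eigenvalue:
  λ = -3: gm = am = 2, so every block has size 1 → block sizes [1, 1]
  λ = -2: one block (gm = 1), so the single block has size am = 3 → block sizes [3]

Assembling the blocks gives a Jordan form
J =
  [-3,  0,  0,  0,  0]
  [ 0, -3,  0,  0,  0]
  [ 0,  0, -2,  1,  0]
  [ 0,  0,  0, -2,  1]
  [ 0,  0,  0,  0, -2]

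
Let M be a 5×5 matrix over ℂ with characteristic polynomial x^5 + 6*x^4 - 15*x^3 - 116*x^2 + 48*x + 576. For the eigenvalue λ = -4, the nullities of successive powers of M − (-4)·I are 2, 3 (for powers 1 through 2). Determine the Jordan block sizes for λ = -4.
Block sizes for λ = -4: [2, 1]

From the dimensions of kernels of powers, the number of Jordan blocks of size at least j is d_j − d_{j−1} where d_j = dim ker(N^j) (with d_0 = 0). Computing the differences gives [2, 1].
The number of blocks of size exactly k is (#blocks of size ≥ k) − (#blocks of size ≥ k + 1), so the partition is: 1 block(s) of size 1, 1 block(s) of size 2.
In nonincreasing order the block sizes are [2, 1].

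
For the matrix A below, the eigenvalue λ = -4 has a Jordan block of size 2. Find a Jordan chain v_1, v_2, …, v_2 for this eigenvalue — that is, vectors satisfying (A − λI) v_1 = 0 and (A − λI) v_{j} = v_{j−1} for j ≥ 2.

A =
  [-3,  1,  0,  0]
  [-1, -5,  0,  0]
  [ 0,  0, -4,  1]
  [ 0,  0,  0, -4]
A Jordan chain for λ = -4 of length 2:
v_1 = (1, -1, 0, 0)ᵀ
v_2 = (1, 0, 0, 0)ᵀ

Let N = A − (-4)·I. We want v_2 with N^2 v_2 = 0 but N^1 v_2 ≠ 0; then v_{j-1} := N · v_j for j = 2, …, 2.

Pick v_2 = (1, 0, 0, 0)ᵀ.
Then v_1 = N · v_2 = (1, -1, 0, 0)ᵀ.

Sanity check: (A − (-4)·I) v_1 = (0, 0, 0, 0)ᵀ = 0. ✓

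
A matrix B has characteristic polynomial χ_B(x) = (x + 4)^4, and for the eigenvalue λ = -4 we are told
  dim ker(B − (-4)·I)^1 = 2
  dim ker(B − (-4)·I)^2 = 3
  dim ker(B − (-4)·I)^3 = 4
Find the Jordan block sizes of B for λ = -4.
Block sizes for λ = -4: [3, 1]

From the dimensions of kernels of powers, the number of Jordan blocks of size at least j is d_j − d_{j−1} where d_j = dim ker(N^j) (with d_0 = 0). Computing the differences gives [2, 1, 1].
The number of blocks of size exactly k is (#blocks of size ≥ k) − (#blocks of size ≥ k + 1), so the partition is: 1 block(s) of size 1, 1 block(s) of size 3.
In nonincreasing order the block sizes are [3, 1].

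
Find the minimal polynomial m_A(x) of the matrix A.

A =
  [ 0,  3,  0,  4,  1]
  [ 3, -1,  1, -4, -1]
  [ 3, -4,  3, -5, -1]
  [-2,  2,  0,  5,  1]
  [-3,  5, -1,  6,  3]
x^3 - 6*x^2 + 12*x - 8

The characteristic polynomial is χ_A(x) = (x - 2)^5, so the eigenvalues are known. The minimal polynomial is
  m_A(x) = Π_λ (x − λ)^{k_λ}
where k_λ is the size of the *largest* Jordan block for λ (equivalently, the smallest k with (A − λI)^k v = 0 for every generalised eigenvector v of λ).

  λ = 2: largest Jordan block has size 3, contributing (x − 2)^3

So m_A(x) = (x - 2)^3 = x^3 - 6*x^2 + 12*x - 8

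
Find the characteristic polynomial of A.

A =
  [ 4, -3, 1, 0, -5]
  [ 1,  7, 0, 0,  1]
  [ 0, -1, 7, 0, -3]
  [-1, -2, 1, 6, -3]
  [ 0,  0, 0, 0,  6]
x^5 - 30*x^4 + 360*x^3 - 2160*x^2 + 6480*x - 7776

Expanding det(x·I − A) (e.g. by cofactor expansion or by noting that A is similar to its Jordan form J, which has the same characteristic polynomial as A) gives
  χ_A(x) = x^5 - 30*x^4 + 360*x^3 - 2160*x^2 + 6480*x - 7776
which factors as (x - 6)^5. The eigenvalues (with algebraic multiplicities) are λ = 6 with multiplicity 5.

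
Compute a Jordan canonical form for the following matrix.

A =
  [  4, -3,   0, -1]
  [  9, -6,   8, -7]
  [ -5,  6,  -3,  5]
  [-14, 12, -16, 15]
J_1(1) ⊕ J_3(3)

The characteristic polynomial is
  det(x·I − A) = x^4 - 10*x^3 + 36*x^2 - 54*x + 27 = (x - 3)^3*(x - 1)

Eigenvalues and multiplicities (the geometric multiplicity of λ is n − rank(A − λI), which equals the number of Jordan blocks for λ):
  λ = 1: algebraic multiplicity = 1, geometric multiplicity = 1
  λ = 3: algebraic multiplicity = 3, geometric multiplicity = 1

Determining the block sizes for each eigenvalue:
  λ = 1: one block (gm = 1), so the single block has size am = 1 → block sizes [1]
  λ = 3: one block (gm = 1), so the single block has size am = 3 → block sizes [3]

Assembling the blocks gives a Jordan form
J =
  [1, 0, 0, 0]
  [0, 3, 1, 0]
  [0, 0, 3, 1]
  [0, 0, 0, 3]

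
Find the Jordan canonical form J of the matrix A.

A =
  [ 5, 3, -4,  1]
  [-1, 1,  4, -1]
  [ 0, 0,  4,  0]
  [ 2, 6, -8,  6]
J_2(4) ⊕ J_1(4) ⊕ J_1(4)

The characteristic polynomial is
  det(x·I − A) = x^4 - 16*x^3 + 96*x^2 - 256*x + 256 = (x - 4)^4

Eigenvalues and multiplicities (the geometric multiplicity of λ is n − rank(A − λI), which equals the number of Jordan blocks for λ):
  λ = 4: algebraic multiplicity = 4, geometric multiplicity = 3

Determining the block sizes for each eigenvalue:
  λ = 4: 3 blocks summing to 4 forces exactly one block of size 2 and the rest size 1 → block sizes [2, 1, 1]

Assembling the blocks gives a Jordan form
J =
  [4, 1, 0, 0]
  [0, 4, 0, 0]
  [0, 0, 4, 0]
  [0, 0, 0, 4]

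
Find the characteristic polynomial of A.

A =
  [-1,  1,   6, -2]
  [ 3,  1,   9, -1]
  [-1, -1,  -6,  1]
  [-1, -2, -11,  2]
x^4 + 4*x^3 + 6*x^2 + 4*x + 1

Expanding det(x·I − A) (e.g. by cofactor expansion or by noting that A is similar to its Jordan form J, which has the same characteristic polynomial as A) gives
  χ_A(x) = x^4 + 4*x^3 + 6*x^2 + 4*x + 1
which factors as (x + 1)^4. The eigenvalues (with algebraic multiplicities) are λ = -1 with multiplicity 4.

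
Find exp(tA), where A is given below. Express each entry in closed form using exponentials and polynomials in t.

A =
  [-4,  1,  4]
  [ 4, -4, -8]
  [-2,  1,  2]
e^{tA} =
  [-2*t*exp(-2*t) + exp(-2*t), t*exp(-2*t), 4*t*exp(-2*t)]
  [4*t*exp(-2*t), -2*t*exp(-2*t) + exp(-2*t), -8*t*exp(-2*t)]
  [-2*t*exp(-2*t), t*exp(-2*t), 4*t*exp(-2*t) + exp(-2*t)]

Strategy: write A = P · J · P⁻¹ where J is a Jordan canonical form, so e^{tA} = P · e^{tJ} · P⁻¹, and e^{tJ} can be computed block-by-block.

A has Jordan form
J =
  [-2,  1,  0]
  [ 0, -2,  0]
  [ 0,  0, -2]
(up to reordering of blocks).

Per-block formulas:
  For a 1×1 block at λ = -2: exp(t · [-2]) = [e^(-2t)].
  For a 2×2 Jordan block J_2(-2): exp(t · J_2(-2)) = e^(-2t)·(I + t·N), where N is the 2×2 nilpotent shift.

After assembling e^{tJ} and conjugating by P, we get:

e^{tA} =
  [-2*t*exp(-2*t) + exp(-2*t), t*exp(-2*t), 4*t*exp(-2*t)]
  [4*t*exp(-2*t), -2*t*exp(-2*t) + exp(-2*t), -8*t*exp(-2*t)]
  [-2*t*exp(-2*t), t*exp(-2*t), 4*t*exp(-2*t) + exp(-2*t)]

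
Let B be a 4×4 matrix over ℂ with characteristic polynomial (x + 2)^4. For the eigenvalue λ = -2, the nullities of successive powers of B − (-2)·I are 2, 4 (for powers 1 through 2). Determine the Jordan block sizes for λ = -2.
Block sizes for λ = -2: [2, 2]

From the dimensions of kernels of powers, the number of Jordan blocks of size at least j is d_j − d_{j−1} where d_j = dim ker(N^j) (with d_0 = 0). Computing the differences gives [2, 2].
The number of blocks of size exactly k is (#blocks of size ≥ k) − (#blocks of size ≥ k + 1), so the partition is: 2 block(s) of size 2.
In nonincreasing order the block sizes are [2, 2].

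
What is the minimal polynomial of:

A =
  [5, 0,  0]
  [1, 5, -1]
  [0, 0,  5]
x^2 - 10*x + 25

The characteristic polynomial is χ_A(x) = (x - 5)^3, so the eigenvalues are known. The minimal polynomial is
  m_A(x) = Π_λ (x − λ)^{k_λ}
where k_λ is the size of the *largest* Jordan block for λ (equivalently, the smallest k with (A − λI)^k v = 0 for every generalised eigenvector v of λ).

  λ = 5: largest Jordan block has size 2, contributing (x − 5)^2

So m_A(x) = (x - 5)^2 = x^2 - 10*x + 25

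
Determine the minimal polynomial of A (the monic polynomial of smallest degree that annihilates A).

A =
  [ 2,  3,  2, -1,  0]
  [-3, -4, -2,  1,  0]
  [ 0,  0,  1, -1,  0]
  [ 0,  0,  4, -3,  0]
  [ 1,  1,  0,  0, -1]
x^2 + 2*x + 1

The characteristic polynomial is χ_A(x) = (x + 1)^5, so the eigenvalues are known. The minimal polynomial is
  m_A(x) = Π_λ (x − λ)^{k_λ}
where k_λ is the size of the *largest* Jordan block for λ (equivalently, the smallest k with (A − λI)^k v = 0 for every generalised eigenvector v of λ).

  λ = -1: largest Jordan block has size 2, contributing (x + 1)^2

So m_A(x) = (x + 1)^2 = x^2 + 2*x + 1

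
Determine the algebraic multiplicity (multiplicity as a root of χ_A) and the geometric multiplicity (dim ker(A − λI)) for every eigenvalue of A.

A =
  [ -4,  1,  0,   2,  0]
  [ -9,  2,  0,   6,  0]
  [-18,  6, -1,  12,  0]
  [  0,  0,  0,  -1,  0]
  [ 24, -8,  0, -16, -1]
λ = -1: alg = 5, geom = 4

Step 1 — factor the characteristic polynomial to read off the algebraic multiplicities:
  χ_A(x) = (x + 1)^5

Step 2 — compute geometric multiplicities via the rank-nullity identity g(λ) = n − rank(A − λI):
  rank(A − (-1)·I) = 1, so dim ker(A − (-1)·I) = n − 1 = 4

Summary:
  λ = -1: algebraic multiplicity = 5, geometric multiplicity = 4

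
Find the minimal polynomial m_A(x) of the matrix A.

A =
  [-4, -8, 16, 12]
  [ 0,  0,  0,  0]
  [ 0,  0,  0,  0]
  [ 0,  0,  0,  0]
x^2 + 4*x

The characteristic polynomial is χ_A(x) = x^3*(x + 4), so the eigenvalues are known. The minimal polynomial is
  m_A(x) = Π_λ (x − λ)^{k_λ}
where k_λ is the size of the *largest* Jordan block for λ (equivalently, the smallest k with (A − λI)^k v = 0 for every generalised eigenvector v of λ).

  λ = -4: largest Jordan block has size 1, contributing (x + 4)
  λ = 0: largest Jordan block has size 1, contributing (x − 0)

So m_A(x) = x*(x + 4) = x^2 + 4*x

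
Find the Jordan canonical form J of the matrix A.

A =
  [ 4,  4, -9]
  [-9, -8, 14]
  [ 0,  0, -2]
J_3(-2)

The characteristic polynomial is
  det(x·I − A) = x^3 + 6*x^2 + 12*x + 8 = (x + 2)^3

Eigenvalues and multiplicities (the geometric multiplicity of λ is n − rank(A − λI), which equals the number of Jordan blocks for λ):
  λ = -2: algebraic multiplicity = 3, geometric multiplicity = 1

Determining the block sizes for each eigenvalue:
  λ = -2: one block (gm = 1), so the single block has size am = 3 → block sizes [3]

Assembling the blocks gives a Jordan form
J =
  [-2,  1,  0]
  [ 0, -2,  1]
  [ 0,  0, -2]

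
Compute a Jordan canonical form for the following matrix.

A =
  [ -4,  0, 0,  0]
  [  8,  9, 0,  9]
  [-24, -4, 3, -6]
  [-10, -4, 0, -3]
J_1(-4) ⊕ J_2(3) ⊕ J_1(3)

The characteristic polynomial is
  det(x·I − A) = x^4 - 5*x^3 - 9*x^2 + 81*x - 108 = (x - 3)^3*(x + 4)

Eigenvalues and multiplicities (the geometric multiplicity of λ is n − rank(A − λI), which equals the number of Jordan blocks for λ):
  λ = -4: algebraic multiplicity = 1, geometric multiplicity = 1
  λ = 3: algebraic multiplicity = 3, geometric multiplicity = 2

Determining the block sizes for each eigenvalue:
  λ = -4: one block (gm = 1), so the single block has size am = 1 → block sizes [1]
  λ = 3: 2 blocks summing to 3 forces exactly one block of size 2 and the rest size 1 → block sizes [2, 1]

Assembling the blocks gives a Jordan form
J =
  [-4, 0, 0, 0]
  [ 0, 3, 1, 0]
  [ 0, 0, 3, 0]
  [ 0, 0, 0, 3]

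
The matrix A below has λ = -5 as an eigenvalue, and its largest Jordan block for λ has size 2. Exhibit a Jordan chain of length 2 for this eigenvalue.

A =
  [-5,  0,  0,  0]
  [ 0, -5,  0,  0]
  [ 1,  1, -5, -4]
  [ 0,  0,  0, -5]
A Jordan chain for λ = -5 of length 2:
v_1 = (0, 0, 1, 0)ᵀ
v_2 = (1, 0, 0, 0)ᵀ

Let N = A − (-5)·I. We want v_2 with N^2 v_2 = 0 but N^1 v_2 ≠ 0; then v_{j-1} := N · v_j for j = 2, …, 2.

Pick v_2 = (1, 0, 0, 0)ᵀ.
Then v_1 = N · v_2 = (0, 0, 1, 0)ᵀ.

Sanity check: (A − (-5)·I) v_1 = (0, 0, 0, 0)ᵀ = 0. ✓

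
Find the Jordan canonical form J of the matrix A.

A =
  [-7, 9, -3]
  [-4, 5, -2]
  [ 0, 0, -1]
J_2(-1) ⊕ J_1(-1)

The characteristic polynomial is
  det(x·I − A) = x^3 + 3*x^2 + 3*x + 1 = (x + 1)^3

Eigenvalues and multiplicities (the geometric multiplicity of λ is n − rank(A − λI), which equals the number of Jordan blocks for λ):
  λ = -1: algebraic multiplicity = 3, geometric multiplicity = 2

Determining the block sizes for each eigenvalue:
  λ = -1: 2 blocks summing to 3 forces exactly one block of size 2 and the rest size 1 → block sizes [2, 1]

Assembling the blocks gives a Jordan form
J =
  [-1,  1,  0]
  [ 0, -1,  0]
  [ 0,  0, -1]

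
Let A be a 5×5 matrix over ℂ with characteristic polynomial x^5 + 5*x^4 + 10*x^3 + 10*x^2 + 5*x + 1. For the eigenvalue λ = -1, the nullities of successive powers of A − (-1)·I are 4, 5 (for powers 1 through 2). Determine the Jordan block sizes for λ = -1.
Block sizes for λ = -1: [2, 1, 1, 1]

From the dimensions of kernels of powers, the number of Jordan blocks of size at least j is d_j − d_{j−1} where d_j = dim ker(N^j) (with d_0 = 0). Computing the differences gives [4, 1].
The number of blocks of size exactly k is (#blocks of size ≥ k) − (#blocks of size ≥ k + 1), so the partition is: 3 block(s) of size 1, 1 block(s) of size 2.
In nonincreasing order the block sizes are [2, 1, 1, 1].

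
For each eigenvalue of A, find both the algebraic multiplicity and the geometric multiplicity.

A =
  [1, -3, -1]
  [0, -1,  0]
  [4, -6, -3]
λ = -1: alg = 3, geom = 2

Step 1 — factor the characteristic polynomial to read off the algebraic multiplicities:
  χ_A(x) = (x + 1)^3

Step 2 — compute geometric multiplicities via the rank-nullity identity g(λ) = n − rank(A − λI):
  rank(A − (-1)·I) = 1, so dim ker(A − (-1)·I) = n − 1 = 2

Summary:
  λ = -1: algebraic multiplicity = 3, geometric multiplicity = 2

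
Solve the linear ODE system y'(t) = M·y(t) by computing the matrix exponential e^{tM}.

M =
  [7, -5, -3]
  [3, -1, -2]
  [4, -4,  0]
e^{tM} =
  [-t^2*exp(2*t) + 5*t*exp(2*t) + exp(2*t), t^2*exp(2*t) - 5*t*exp(2*t), t^2*exp(2*t)/2 - 3*t*exp(2*t)]
  [-t^2*exp(2*t) + 3*t*exp(2*t), t^2*exp(2*t) - 3*t*exp(2*t) + exp(2*t), t^2*exp(2*t)/2 - 2*t*exp(2*t)]
  [4*t*exp(2*t), -4*t*exp(2*t), -2*t*exp(2*t) + exp(2*t)]

Strategy: write M = P · J · P⁻¹ where J is a Jordan canonical form, so e^{tM} = P · e^{tJ} · P⁻¹, and e^{tJ} can be computed block-by-block.

M has Jordan form
J =
  [2, 1, 0]
  [0, 2, 1]
  [0, 0, 2]
(up to reordering of blocks).

Per-block formulas:
  For a 3×3 Jordan block J_3(2): exp(t · J_3(2)) = e^(2t)·(I + t·N + (t^2/2)·N^2), where N is the 3×3 nilpotent shift.

After assembling e^{tJ} and conjugating by P, we get:

e^{tM} =
  [-t^2*exp(2*t) + 5*t*exp(2*t) + exp(2*t), t^2*exp(2*t) - 5*t*exp(2*t), t^2*exp(2*t)/2 - 3*t*exp(2*t)]
  [-t^2*exp(2*t) + 3*t*exp(2*t), t^2*exp(2*t) - 3*t*exp(2*t) + exp(2*t), t^2*exp(2*t)/2 - 2*t*exp(2*t)]
  [4*t*exp(2*t), -4*t*exp(2*t), -2*t*exp(2*t) + exp(2*t)]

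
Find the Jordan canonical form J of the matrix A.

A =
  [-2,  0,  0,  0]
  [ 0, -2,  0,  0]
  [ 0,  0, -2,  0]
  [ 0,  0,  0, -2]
J_1(-2) ⊕ J_1(-2) ⊕ J_1(-2) ⊕ J_1(-2)

The characteristic polynomial is
  det(x·I − A) = x^4 + 8*x^3 + 24*x^2 + 32*x + 16 = (x + 2)^4

Eigenvalues and multiplicities (the geometric multiplicity of λ is n − rank(A − λI), which equals the number of Jordan blocks for λ):
  λ = -2: algebraic multiplicity = 4, geometric multiplicity = 4

Determining the block sizes for each eigenvalue:
  λ = -2: gm = am = 4, so every block has size 1 → block sizes [1, 1, 1, 1]

Assembling the blocks gives a Jordan form
J =
  [-2,  0,  0,  0]
  [ 0, -2,  0,  0]
  [ 0,  0, -2,  0]
  [ 0,  0,  0, -2]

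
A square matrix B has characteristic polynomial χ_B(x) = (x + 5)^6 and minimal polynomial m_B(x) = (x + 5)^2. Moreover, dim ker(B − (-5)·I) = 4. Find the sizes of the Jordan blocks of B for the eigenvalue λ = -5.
Block sizes for λ = -5: [2, 2, 1, 1]

Step 1 — from the characteristic polynomial, algebraic multiplicity of λ = -5 is 6. From dim ker(B − (-5)·I) = 4, there are exactly 4 Jordan blocks for λ = -5.
Step 2 — from the minimal polynomial, the factor (x + 5)^2 tells us the largest block for λ = -5 has size 2.
Step 3 — with total size 6, 4 blocks, and largest block 2, the block sizes (in nonincreasing order) are [2, 2, 1, 1].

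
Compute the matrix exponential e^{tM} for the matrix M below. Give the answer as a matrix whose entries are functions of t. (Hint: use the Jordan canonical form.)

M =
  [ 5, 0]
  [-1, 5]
e^{tM} =
  [exp(5*t), 0]
  [-t*exp(5*t), exp(5*t)]

Strategy: write M = P · J · P⁻¹ where J is a Jordan canonical form, so e^{tM} = P · e^{tJ} · P⁻¹, and e^{tJ} can be computed block-by-block.

M has Jordan form
J =
  [5, 1]
  [0, 5]
(up to reordering of blocks).

Per-block formulas:
  For a 2×2 Jordan block J_2(5): exp(t · J_2(5)) = e^(5t)·(I + t·N), where N is the 2×2 nilpotent shift.

After assembling e^{tJ} and conjugating by P, we get:

e^{tM} =
  [exp(5*t), 0]
  [-t*exp(5*t), exp(5*t)]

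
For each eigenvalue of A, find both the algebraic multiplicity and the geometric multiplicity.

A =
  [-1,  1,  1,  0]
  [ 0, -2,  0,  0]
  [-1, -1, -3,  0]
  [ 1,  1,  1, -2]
λ = -2: alg = 4, geom = 3

Step 1 — factor the characteristic polynomial to read off the algebraic multiplicities:
  χ_A(x) = (x + 2)^4

Step 2 — compute geometric multiplicities via the rank-nullity identity g(λ) = n − rank(A − λI):
  rank(A − (-2)·I) = 1, so dim ker(A − (-2)·I) = n − 1 = 3

Summary:
  λ = -2: algebraic multiplicity = 4, geometric multiplicity = 3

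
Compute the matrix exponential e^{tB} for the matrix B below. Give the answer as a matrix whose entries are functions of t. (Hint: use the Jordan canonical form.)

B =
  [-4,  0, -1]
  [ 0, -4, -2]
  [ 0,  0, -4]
e^{tB} =
  [exp(-4*t), 0, -t*exp(-4*t)]
  [0, exp(-4*t), -2*t*exp(-4*t)]
  [0, 0, exp(-4*t)]

Strategy: write B = P · J · P⁻¹ where J is a Jordan canonical form, so e^{tB} = P · e^{tJ} · P⁻¹, and e^{tJ} can be computed block-by-block.

B has Jordan form
J =
  [-4,  1,  0]
  [ 0, -4,  0]
  [ 0,  0, -4]
(up to reordering of blocks).

Per-block formulas:
  For a 2×2 Jordan block J_2(-4): exp(t · J_2(-4)) = e^(-4t)·(I + t·N), where N is the 2×2 nilpotent shift.
  For a 1×1 block at λ = -4: exp(t · [-4]) = [e^(-4t)].

After assembling e^{tJ} and conjugating by P, we get:

e^{tB} =
  [exp(-4*t), 0, -t*exp(-4*t)]
  [0, exp(-4*t), -2*t*exp(-4*t)]
  [0, 0, exp(-4*t)]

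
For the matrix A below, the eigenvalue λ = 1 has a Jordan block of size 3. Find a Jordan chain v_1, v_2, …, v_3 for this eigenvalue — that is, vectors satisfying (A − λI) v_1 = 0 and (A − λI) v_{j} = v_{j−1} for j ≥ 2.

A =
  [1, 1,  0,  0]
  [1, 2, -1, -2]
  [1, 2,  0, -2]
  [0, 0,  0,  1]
A Jordan chain for λ = 1 of length 3:
v_1 = (1, 0, 1, 0)ᵀ
v_2 = (0, 1, 1, 0)ᵀ
v_3 = (1, 0, 0, 0)ᵀ

Let N = A − (1)·I. We want v_3 with N^3 v_3 = 0 but N^2 v_3 ≠ 0; then v_{j-1} := N · v_j for j = 3, …, 2.

Pick v_3 = (1, 0, 0, 0)ᵀ.
Then v_2 = N · v_3 = (0, 1, 1, 0)ᵀ.
Then v_1 = N · v_2 = (1, 0, 1, 0)ᵀ.

Sanity check: (A − (1)·I) v_1 = (0, 0, 0, 0)ᵀ = 0. ✓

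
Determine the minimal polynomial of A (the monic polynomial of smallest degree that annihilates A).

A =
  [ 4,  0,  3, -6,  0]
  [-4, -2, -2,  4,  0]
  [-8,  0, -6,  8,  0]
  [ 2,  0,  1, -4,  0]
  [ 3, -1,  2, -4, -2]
x^3 + 6*x^2 + 12*x + 8

The characteristic polynomial is χ_A(x) = (x + 2)^5, so the eigenvalues are known. The minimal polynomial is
  m_A(x) = Π_λ (x − λ)^{k_λ}
where k_λ is the size of the *largest* Jordan block for λ (equivalently, the smallest k with (A − λI)^k v = 0 for every generalised eigenvector v of λ).

  λ = -2: largest Jordan block has size 3, contributing (x + 2)^3

So m_A(x) = (x + 2)^3 = x^3 + 6*x^2 + 12*x + 8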